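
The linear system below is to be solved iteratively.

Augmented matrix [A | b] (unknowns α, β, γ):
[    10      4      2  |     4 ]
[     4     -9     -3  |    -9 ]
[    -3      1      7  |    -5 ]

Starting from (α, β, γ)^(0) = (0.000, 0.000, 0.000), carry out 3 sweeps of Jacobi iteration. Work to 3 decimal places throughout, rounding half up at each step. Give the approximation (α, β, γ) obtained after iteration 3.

Iteration 1:
  α = (4 - (4)·0.000 - (2)·0.000) / (10) = 0.400
  β = (-9 - (4)·0.000 - (-3)·0.000) / (-9) = 1.000
  γ = (-5 - (-3)·0.000 - (1)·0.000) / (7) = -0.714
Iteration 2:
  α = (4 - (4)·1.000 - (2)·-0.714) / (10) = 0.143
  β = (-9 - (4)·0.400 - (-3)·-0.714) / (-9) = 1.416
  γ = (-5 - (-3)·0.400 - (1)·1.000) / (7) = -0.686
Iteration 3:
  α = (4 - (4)·1.416 - (2)·-0.686) / (10) = -0.029
  β = (-9 - (4)·0.143 - (-3)·-0.686) / (-9) = 1.292
  γ = (-5 - (-3)·0.143 - (1)·1.416) / (7) = -0.855

(-0.029, 1.292, -0.855)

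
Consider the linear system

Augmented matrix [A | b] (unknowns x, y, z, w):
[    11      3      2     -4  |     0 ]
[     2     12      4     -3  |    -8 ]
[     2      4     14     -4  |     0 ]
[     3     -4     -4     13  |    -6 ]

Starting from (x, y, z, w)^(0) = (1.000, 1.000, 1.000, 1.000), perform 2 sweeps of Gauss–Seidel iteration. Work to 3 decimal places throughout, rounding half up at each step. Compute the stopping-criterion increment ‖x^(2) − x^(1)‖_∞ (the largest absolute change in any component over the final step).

0.372

Iteration 1:
  x = (0 - (3)·1.000 - (2)·1.000 - (-4)·1.000) / (11) = -0.091
  y = (-8 - (2)·-0.091 - (4)·1.000 - (-3)·1.000) / (12) = -0.735
  z = (0 - (2)·-0.091 - (4)·-0.735 - (-4)·1.000) / (14) = 0.509
  w = (-6 - (3)·-0.091 - (-4)·-0.735 - (-4)·0.509) / (13) = -0.510
Iteration 2:
  x = (0 - (3)·-0.735 - (2)·0.509 - (-4)·-0.510) / (11) = -0.078
  y = (-8 - (2)·-0.078 - (4)·0.509 - (-3)·-0.510) / (12) = -0.951
  z = (0 - (2)·-0.078 - (4)·-0.951 - (-4)·-0.510) / (14) = 0.137
  w = (-6 - (3)·-0.078 - (-4)·-0.951 - (-4)·0.137) / (13) = -0.694
Change: (0.013, -0.216, -0.372, -0.184) → max |·| = 0.372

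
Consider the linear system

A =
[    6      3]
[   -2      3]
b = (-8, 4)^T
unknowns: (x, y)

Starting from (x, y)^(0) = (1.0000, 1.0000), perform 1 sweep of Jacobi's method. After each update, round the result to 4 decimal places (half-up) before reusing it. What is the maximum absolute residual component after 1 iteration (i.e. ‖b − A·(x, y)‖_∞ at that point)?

Iteration 1:
  x = (-8 - (3)·1.0000) / (6) = -1.8333
  y = (4 - (-2)·1.0000) / (3) = 2.0000
Residual b − A·x = (-3.0002, -5.6666); ∞-norm = 5.6666

5.6666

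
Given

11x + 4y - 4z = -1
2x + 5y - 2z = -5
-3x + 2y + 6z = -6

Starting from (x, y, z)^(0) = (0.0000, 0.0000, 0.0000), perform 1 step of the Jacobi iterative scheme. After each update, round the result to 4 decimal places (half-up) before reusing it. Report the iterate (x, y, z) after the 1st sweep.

Iteration 1:
  x = (-1 - (4)·0.0000 - (-4)·0.0000) / (11) = -0.0909
  y = (-5 - (2)·0.0000 - (-2)·0.0000) / (5) = -1.0000
  z = (-6 - (-3)·0.0000 - (2)·0.0000) / (6) = -1.0000

(-0.0909, -1.0000, -1.0000)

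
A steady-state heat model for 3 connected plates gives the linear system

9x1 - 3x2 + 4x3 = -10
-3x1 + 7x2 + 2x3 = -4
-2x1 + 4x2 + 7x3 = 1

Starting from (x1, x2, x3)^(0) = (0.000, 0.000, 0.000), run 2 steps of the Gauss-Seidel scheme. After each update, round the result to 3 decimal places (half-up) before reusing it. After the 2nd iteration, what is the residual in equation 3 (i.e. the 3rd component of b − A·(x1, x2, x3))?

Iteration 1:
  x1 = (-10 - (-3)·0.000 - (4)·0.000) / (9) = -1.111
  x2 = (-4 - (-3)·-1.111 - (2)·0.000) / (7) = -1.048
  x3 = (1 - (-2)·-1.111 - (4)·-1.048) / (7) = 0.424
Iteration 2:
  x1 = (-10 - (-3)·-1.048 - (4)·0.424) / (9) = -1.649
  x2 = (-4 - (-3)·-1.649 - (2)·0.424) / (7) = -1.399
  x3 = (1 - (-2)·-1.649 - (4)·-1.399) / (7) = 0.471
Residual b − A·x = (-1.240, -0.096, 0.001)

0.001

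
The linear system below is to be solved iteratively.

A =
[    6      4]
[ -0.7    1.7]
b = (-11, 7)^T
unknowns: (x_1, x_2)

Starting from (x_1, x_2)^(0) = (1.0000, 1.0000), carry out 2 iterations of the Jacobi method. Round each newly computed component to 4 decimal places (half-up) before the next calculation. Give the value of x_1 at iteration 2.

Iteration 1:
  x_1 = (-11 - (4)·1.0000) / (6) = -2.5000
  x_2 = (7 - (-0.7)·1.0000) / (1.7) = 4.5294
Iteration 2:
  x_1 = (-11 - (4)·4.5294) / (6) = -4.8529
  x_2 = (7 - (-0.7)·-2.5000) / (1.7) = 3.0882

-4.8529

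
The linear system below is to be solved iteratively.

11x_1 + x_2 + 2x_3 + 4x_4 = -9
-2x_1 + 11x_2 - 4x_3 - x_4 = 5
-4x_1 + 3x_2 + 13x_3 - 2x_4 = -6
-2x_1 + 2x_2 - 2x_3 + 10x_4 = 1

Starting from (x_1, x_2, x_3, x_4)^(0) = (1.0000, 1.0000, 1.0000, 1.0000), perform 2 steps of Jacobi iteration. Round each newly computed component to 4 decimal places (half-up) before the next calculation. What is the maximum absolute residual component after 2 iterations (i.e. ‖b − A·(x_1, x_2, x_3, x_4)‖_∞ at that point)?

Iteration 1:
  x_1 = (-9 - (1)·1.0000 - (2)·1.0000 - (4)·1.0000) / (11) = -1.4545
  x_2 = (5 - (-2)·1.0000 - (-4)·1.0000 - (-1)·1.0000) / (11) = 1.0909
  x_3 = (-6 - (-4)·1.0000 - (3)·1.0000 - (-2)·1.0000) / (13) = -0.2308
  x_4 = (1 - (-2)·1.0000 - (2)·1.0000 - (-2)·1.0000) / (10) = 0.3000
Iteration 2:
  x_1 = (-9 - (1)·1.0909 - (2)·-0.2308 - (4)·0.3000) / (11) = -0.9845
  x_2 = (5 - (-2)·-1.4545 - (-4)·-0.2308 - (-1)·0.3000) / (11) = 0.1334
  x_3 = (-6 - (-4)·-1.4545 - (3)·1.0909 - (-2)·0.3000) / (13) = -1.1147
  x_4 = (1 - (-2)·-1.4545 - (2)·1.0909 - (-2)·-0.2308) / (10) = -0.4552
Residual b − A·x = (5.7463, -3.3504, 3.2425, 1.0868); ∞-norm = 5.7463

5.7463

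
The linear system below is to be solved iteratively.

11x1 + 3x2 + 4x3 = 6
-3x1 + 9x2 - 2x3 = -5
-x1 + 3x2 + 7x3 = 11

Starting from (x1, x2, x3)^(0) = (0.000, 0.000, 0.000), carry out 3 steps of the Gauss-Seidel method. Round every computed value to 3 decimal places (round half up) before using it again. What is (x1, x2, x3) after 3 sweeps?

(-0.007, -0.194, 1.654)

Iteration 1:
  x1 = (6 - (3)·0.000 - (4)·0.000) / (11) = 0.545
  x2 = (-5 - (-3)·0.545 - (-2)·0.000) / (9) = -0.374
  x3 = (11 - (-1)·0.545 - (3)·-0.374) / (7) = 1.810
Iteration 2:
  x1 = (6 - (3)·-0.374 - (4)·1.810) / (11) = -0.011
  x2 = (-5 - (-3)·-0.011 - (-2)·1.810) / (9) = -0.157
  x3 = (11 - (-1)·-0.011 - (3)·-0.157) / (7) = 1.637
Iteration 3:
  x1 = (6 - (3)·-0.157 - (4)·1.637) / (11) = -0.007
  x2 = (-5 - (-3)·-0.007 - (-2)·1.637) / (9) = -0.194
  x3 = (11 - (-1)·-0.007 - (3)·-0.194) / (7) = 1.654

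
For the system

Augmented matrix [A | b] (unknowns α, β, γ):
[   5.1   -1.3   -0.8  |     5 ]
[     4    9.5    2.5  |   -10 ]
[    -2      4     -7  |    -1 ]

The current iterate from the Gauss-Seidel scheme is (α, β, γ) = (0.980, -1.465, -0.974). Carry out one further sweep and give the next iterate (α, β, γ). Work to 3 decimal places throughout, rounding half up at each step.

One sweep:
  α = (5 - (-1.3)·-1.465 - (-0.8)·-0.974) / (5.1) = 0.454
  β = (-10 - (4)·0.454 - (2.5)·-0.974) / (9.5) = -0.987
  γ = (-1 - (-2)·0.454 - (4)·-0.987) / (-7) = -0.551

(0.454, -0.987, -0.551)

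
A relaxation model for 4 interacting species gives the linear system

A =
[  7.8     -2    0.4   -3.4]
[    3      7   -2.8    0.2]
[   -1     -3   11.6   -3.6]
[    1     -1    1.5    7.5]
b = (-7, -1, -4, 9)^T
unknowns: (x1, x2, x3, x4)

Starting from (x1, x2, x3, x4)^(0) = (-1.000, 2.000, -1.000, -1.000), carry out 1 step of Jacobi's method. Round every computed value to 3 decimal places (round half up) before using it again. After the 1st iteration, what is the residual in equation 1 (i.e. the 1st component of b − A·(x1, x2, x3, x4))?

Iteration 1:
  x1 = (-7 - (-2)·2.000 - (0.4)·-1.000 - (-3.4)·-1.000) / (7.8) = -0.769
  x2 = (-1 - (3)·-1.000 - (-2.8)·-1.000 - (0.2)·-1.000) / (7) = -0.086
  x3 = (-4 - (-1)·-1.000 - (-3)·2.000 - (-3.6)·-1.000) / (11.6) = -0.224
  x4 = (9 - (1)·-1.000 - (-1)·2.000 - (1.5)·-1.000) / (7.5) = 1.800
Residual b − A·x = (5.036, 0.922, 4.051, -3.481)

5.036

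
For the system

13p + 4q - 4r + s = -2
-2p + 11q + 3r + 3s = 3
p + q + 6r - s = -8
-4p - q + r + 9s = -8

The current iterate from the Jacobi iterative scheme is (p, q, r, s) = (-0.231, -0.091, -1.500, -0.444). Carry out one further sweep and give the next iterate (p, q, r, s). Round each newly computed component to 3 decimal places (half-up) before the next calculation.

One sweep:
  p = (-2 - (4)·-0.091 - (-4)·-1.500 - (1)·-0.444) / (13) = -0.553
  q = (3 - (-2)·-0.231 - (3)·-1.500 - (3)·-0.444) / (11) = 0.761
  r = (-8 - (1)·-0.231 - (1)·-0.091 - (-1)·-0.444) / (6) = -1.354
  s = (-8 - (-4)·-0.231 - (-1)·-0.091 - (1)·-1.500) / (9) = -0.835

(-0.553, 0.761, -1.354, -0.835)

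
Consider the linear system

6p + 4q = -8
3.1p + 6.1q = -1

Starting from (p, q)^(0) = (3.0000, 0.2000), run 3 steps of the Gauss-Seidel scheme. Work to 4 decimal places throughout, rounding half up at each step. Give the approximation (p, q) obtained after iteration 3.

Iteration 1:
  p = (-8 - (4)·0.2000) / (6) = -1.4667
  q = (-1 - (3.1)·-1.4667) / (6.1) = 0.5814
Iteration 2:
  p = (-8 - (4)·0.5814) / (6) = -1.7209
  q = (-1 - (3.1)·-1.7209) / (6.1) = 0.7106
Iteration 3:
  p = (-8 - (4)·0.7106) / (6) = -1.8071
  q = (-1 - (3.1)·-1.8071) / (6.1) = 0.7544

(-1.8071, 0.7544)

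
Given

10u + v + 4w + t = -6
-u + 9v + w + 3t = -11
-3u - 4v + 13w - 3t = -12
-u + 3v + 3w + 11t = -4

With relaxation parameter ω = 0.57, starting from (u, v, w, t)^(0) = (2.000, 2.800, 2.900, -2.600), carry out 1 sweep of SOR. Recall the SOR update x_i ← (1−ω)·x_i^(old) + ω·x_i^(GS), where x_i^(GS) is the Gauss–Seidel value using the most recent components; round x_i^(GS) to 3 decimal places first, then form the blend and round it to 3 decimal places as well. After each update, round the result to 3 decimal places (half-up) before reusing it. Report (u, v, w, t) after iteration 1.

Iteration 1:
  u: GS value = (-6 - (1)·2.800 - (4)·2.900 - (1)·-2.600) / (10) = -1.780;  u ← (1−ω)·2.000 + ω·-1.780 = -0.155
  v: GS value = (-11 - (-1)·-0.155 - (1)·2.900 - (3)·-2.600) / (9) = -0.695;  v ← (1−ω)·2.800 + ω·-0.695 = 0.808
  w: GS value = (-12 - (-3)·-0.155 - (-4)·0.808 - (-3)·-2.600) / (13) = -1.310;  w ← (1−ω)·2.900 + ω·-1.310 = 0.500
  t: GS value = (-4 - (-1)·-0.155 - (3)·0.808 - (3)·0.500) / (11) = -0.734;  t ← (1−ω)·-2.600 + ω·-0.734 = -1.536

(-0.155, 0.808, 0.500, -1.536)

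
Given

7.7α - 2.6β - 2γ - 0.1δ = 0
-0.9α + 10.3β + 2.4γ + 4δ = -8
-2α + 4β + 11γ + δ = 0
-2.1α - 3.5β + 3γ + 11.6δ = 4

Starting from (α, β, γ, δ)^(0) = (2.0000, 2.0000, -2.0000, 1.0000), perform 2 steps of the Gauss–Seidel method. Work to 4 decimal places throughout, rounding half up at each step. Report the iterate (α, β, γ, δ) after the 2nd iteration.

Iteration 1:
  α = (0 - (-2.6)·2.0000 - (-2)·-2.0000 - (-0.1)·1.0000) / (7.7) = 0.1688
  β = (-8 - (-0.9)·0.1688 - (2.4)·-2.0000 - (4)·1.0000) / (10.3) = -0.6843
  γ = (0 - (-2)·0.1688 - (4)·-0.6843 - (1)·1.0000) / (11) = 0.1886
  δ = (4 - (-2.1)·0.1688 - (-3.5)·-0.6843 - (3)·0.1886) / (11.6) = 0.1201
Iteration 2:
  α = (0 - (-2.6)·-0.6843 - (-2)·0.1886 - (-0.1)·0.1201) / (7.7) = -0.1805
  β = (-8 - (-0.9)·-0.1805 - (2.4)·0.1886 - (4)·0.1201) / (10.3) = -0.8831
  γ = (0 - (-2)·-0.1805 - (4)·-0.8831 - (1)·0.1201) / (11) = 0.2774
  δ = (4 - (-2.1)·-0.1805 - (-3.5)·-0.8831 - (3)·0.2774) / (11.6) = -0.0260

(-0.1805, -0.8831, 0.2774, -0.0260)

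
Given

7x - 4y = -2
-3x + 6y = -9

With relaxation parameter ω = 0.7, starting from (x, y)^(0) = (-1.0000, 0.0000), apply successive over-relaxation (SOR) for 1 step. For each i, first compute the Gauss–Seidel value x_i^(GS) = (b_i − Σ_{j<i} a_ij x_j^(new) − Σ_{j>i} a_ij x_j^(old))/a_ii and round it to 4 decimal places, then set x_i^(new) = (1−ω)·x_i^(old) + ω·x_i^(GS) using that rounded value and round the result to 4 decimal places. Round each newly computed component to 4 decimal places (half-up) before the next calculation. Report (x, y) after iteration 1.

(-0.5000, -1.2250)

Iteration 1:
  x: GS value = (-2 - (-4)·0.0000) / (7) = -0.2857;  x ← (1−ω)·-1.0000 + ω·-0.2857 = -0.5000
  y: GS value = (-9 - (-3)·-0.5000) / (6) = -1.7500;  y ← (1−ω)·0.0000 + ω·-1.7500 = -1.2250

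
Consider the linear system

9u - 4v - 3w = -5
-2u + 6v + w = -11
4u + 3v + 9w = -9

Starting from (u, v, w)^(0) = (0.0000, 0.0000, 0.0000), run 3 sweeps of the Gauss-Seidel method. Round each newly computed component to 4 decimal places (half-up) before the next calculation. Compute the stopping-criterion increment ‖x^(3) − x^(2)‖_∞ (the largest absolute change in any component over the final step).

0.0719

Iteration 1:
  u = (-5 - (-4)·0.0000 - (-3)·0.0000) / (9) = -0.5556
  v = (-11 - (-2)·-0.5556 - (1)·0.0000) / (6) = -2.0185
  w = (-9 - (4)·-0.5556 - (3)·-2.0185) / (9) = -0.0802
Iteration 2:
  u = (-5 - (-4)·-2.0185 - (-3)·-0.0802) / (9) = -1.4794
  v = (-11 - (-2)·-1.4794 - (1)·-0.0802) / (6) = -2.3131
  w = (-9 - (4)·-1.4794 - (3)·-2.3131) / (9) = 0.4285
Iteration 3:
  u = (-5 - (-4)·-2.3131 - (-3)·0.4285) / (9) = -1.4408
  v = (-11 - (-2)·-1.4408 - (1)·0.4285) / (6) = -2.3850
  w = (-9 - (4)·-1.4408 - (3)·-2.3850) / (9) = 0.4354
Change: (0.0386, -0.0719, 0.0069) → max |·| = 0.0719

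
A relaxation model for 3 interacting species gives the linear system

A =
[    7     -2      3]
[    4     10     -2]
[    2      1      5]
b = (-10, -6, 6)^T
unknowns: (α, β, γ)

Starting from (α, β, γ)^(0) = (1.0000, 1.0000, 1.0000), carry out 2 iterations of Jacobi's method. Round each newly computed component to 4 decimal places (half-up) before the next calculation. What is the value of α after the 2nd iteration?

-1.9143

Iteration 1:
  α = (-10 - (-2)·1.0000 - (3)·1.0000) / (7) = -1.5714
  β = (-6 - (4)·1.0000 - (-2)·1.0000) / (10) = -0.8000
  γ = (6 - (2)·1.0000 - (1)·1.0000) / (5) = 0.6000
Iteration 2:
  α = (-10 - (-2)·-0.8000 - (3)·0.6000) / (7) = -1.9143
  β = (-6 - (4)·-1.5714 - (-2)·0.6000) / (10) = 0.1486
  γ = (6 - (2)·-1.5714 - (1)·-0.8000) / (5) = 1.9886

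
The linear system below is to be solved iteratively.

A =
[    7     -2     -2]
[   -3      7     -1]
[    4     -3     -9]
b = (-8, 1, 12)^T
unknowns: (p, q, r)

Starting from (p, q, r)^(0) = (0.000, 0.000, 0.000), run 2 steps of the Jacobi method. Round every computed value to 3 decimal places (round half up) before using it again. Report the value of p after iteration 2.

-1.483

Iteration 1:
  p = (-8 - (-2)·0.000 - (-2)·0.000) / (7) = -1.143
  q = (1 - (-3)·0.000 - (-1)·0.000) / (7) = 0.143
  r = (12 - (4)·0.000 - (-3)·0.000) / (-9) = -1.333
Iteration 2:
  p = (-8 - (-2)·0.143 - (-2)·-1.333) / (7) = -1.483
  q = (1 - (-3)·-1.143 - (-1)·-1.333) / (7) = -0.537
  r = (12 - (4)·-1.143 - (-3)·0.143) / (-9) = -1.889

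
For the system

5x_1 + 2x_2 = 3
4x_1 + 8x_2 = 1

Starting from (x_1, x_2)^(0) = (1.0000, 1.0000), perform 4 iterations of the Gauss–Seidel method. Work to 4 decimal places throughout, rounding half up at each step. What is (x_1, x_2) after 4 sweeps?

(0.6836, -0.2168)

Iteration 1:
  x_1 = (3 - (2)·1.0000) / (5) = 0.2000
  x_2 = (1 - (4)·0.2000) / (8) = 0.0250
Iteration 2:
  x_1 = (3 - (2)·0.0250) / (5) = 0.5900
  x_2 = (1 - (4)·0.5900) / (8) = -0.1700
Iteration 3:
  x_1 = (3 - (2)·-0.1700) / (5) = 0.6680
  x_2 = (1 - (4)·0.6680) / (8) = -0.2090
Iteration 4:
  x_1 = (3 - (2)·-0.2090) / (5) = 0.6836
  x_2 = (1 - (4)·0.6836) / (8) = -0.2168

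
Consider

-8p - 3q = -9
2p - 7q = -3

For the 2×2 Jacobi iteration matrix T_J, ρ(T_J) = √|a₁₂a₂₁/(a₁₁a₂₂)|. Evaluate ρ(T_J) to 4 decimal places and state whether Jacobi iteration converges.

0.3273

a₁₂a₂₁/(a₁₁a₂₂) = (-3)·(2) / ((-8)·(-7)) = -0.107143
ρ = √|-0.107143| = √0.107143 = 0.3273
ρ < 1, so Jacobi converges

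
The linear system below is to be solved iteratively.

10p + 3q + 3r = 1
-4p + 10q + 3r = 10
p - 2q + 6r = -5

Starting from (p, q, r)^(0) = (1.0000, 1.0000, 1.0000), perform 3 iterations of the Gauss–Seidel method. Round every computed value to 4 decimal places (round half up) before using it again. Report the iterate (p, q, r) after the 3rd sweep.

Iteration 1:
  p = (1 - (3)·1.0000 - (3)·1.0000) / (10) = -0.5000
  q = (10 - (-4)·-0.5000 - (3)·1.0000) / (10) = 0.5000
  r = (-5 - (1)·-0.5000 - (-2)·0.5000) / (6) = -0.5833
Iteration 2:
  p = (1 - (3)·0.5000 - (3)·-0.5833) / (10) = 0.1250
  q = (10 - (-4)·0.1250 - (3)·-0.5833) / (10) = 1.2250
  r = (-5 - (1)·0.1250 - (-2)·1.2250) / (6) = -0.4458
Iteration 3:
  p = (1 - (3)·1.2250 - (3)·-0.4458) / (10) = -0.1338
  q = (10 - (-4)·-0.1338 - (3)·-0.4458) / (10) = 1.0802
  r = (-5 - (1)·-0.1338 - (-2)·1.0802) / (6) = -0.4510

(-0.1338, 1.0802, -0.4510)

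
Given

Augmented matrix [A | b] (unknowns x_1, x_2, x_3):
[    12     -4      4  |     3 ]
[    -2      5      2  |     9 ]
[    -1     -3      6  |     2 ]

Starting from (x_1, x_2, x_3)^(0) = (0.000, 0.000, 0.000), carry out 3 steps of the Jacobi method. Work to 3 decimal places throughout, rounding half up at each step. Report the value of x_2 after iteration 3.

Iteration 1:
  x_1 = (3 - (-4)·0.000 - (4)·0.000) / (12) = 0.250
  x_2 = (9 - (-2)·0.000 - (2)·0.000) / (5) = 1.800
  x_3 = (2 - (-1)·0.000 - (-3)·0.000) / (6) = 0.333
Iteration 2:
  x_1 = (3 - (-4)·1.800 - (4)·0.333) / (12) = 0.739
  x_2 = (9 - (-2)·0.250 - (2)·0.333) / (5) = 1.767
  x_3 = (2 - (-1)·0.250 - (-3)·1.800) / (6) = 1.275
Iteration 3:
  x_1 = (3 - (-4)·1.767 - (4)·1.275) / (12) = 0.414
  x_2 = (9 - (-2)·0.739 - (2)·1.275) / (5) = 1.586
  x_3 = (2 - (-1)·0.739 - (-3)·1.767) / (6) = 1.340

1.586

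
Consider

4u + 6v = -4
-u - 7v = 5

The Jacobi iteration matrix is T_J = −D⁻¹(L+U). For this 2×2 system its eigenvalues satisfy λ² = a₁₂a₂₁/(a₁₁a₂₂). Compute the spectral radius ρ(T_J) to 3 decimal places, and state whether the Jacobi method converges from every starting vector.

a₁₂a₂₁/(a₁₁a₂₂) = (6)·(-1) / ((4)·(-7)) = 0.214286
ρ = √|0.214286| = √0.214286 = 0.463
ρ < 1, so Jacobi converges

0.463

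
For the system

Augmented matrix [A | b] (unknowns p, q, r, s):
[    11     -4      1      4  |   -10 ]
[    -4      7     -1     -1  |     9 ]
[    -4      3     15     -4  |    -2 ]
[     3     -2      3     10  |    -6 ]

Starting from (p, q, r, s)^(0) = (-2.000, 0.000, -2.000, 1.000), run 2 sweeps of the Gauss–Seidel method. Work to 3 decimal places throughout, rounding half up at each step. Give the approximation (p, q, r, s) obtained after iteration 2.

(-0.664, 0.856, -0.506, -0.078)

Iteration 1:
  p = (-10 - (-4)·0.000 - (1)·-2.000 - (4)·1.000) / (11) = -1.091
  q = (9 - (-4)·-1.091 - (-1)·-2.000 - (-1)·1.000) / (7) = 0.519
  r = (-2 - (-4)·-1.091 - (3)·0.519 - (-4)·1.000) / (15) = -0.261
  s = (-6 - (3)·-1.091 - (-2)·0.519 - (3)·-0.261) / (10) = -0.091
Iteration 2:
  p = (-10 - (-4)·0.519 - (1)·-0.261 - (4)·-0.091) / (11) = -0.664
  q = (9 - (-4)·-0.664 - (-1)·-0.261 - (-1)·-0.091) / (7) = 0.856
  r = (-2 - (-4)·-0.664 - (3)·0.856 - (-4)·-0.091) / (15) = -0.506
  s = (-6 - (3)·-0.664 - (-2)·0.856 - (3)·-0.506) / (10) = -0.078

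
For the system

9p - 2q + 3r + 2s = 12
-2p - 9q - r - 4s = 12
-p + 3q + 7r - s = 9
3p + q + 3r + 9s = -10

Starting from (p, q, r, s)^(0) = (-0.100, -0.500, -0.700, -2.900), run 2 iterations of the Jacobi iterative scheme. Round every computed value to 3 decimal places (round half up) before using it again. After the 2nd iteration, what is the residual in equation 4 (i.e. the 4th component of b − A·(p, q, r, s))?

3.295

Iteration 1:
  p = (12 - (-2)·-0.500 - (3)·-0.700 - (2)·-2.900) / (9) = 2.100
  q = (12 - (-2)·-0.100 - (-1)·-0.700 - (-4)·-2.900) / (-9) = 0.056
  r = (9 - (-1)·-0.100 - (3)·-0.500 - (-1)·-2.900) / (7) = 1.071
  s = (-10 - (3)·-0.100 - (1)·-0.500 - (3)·-0.700) / (9) = -0.789
Iteration 2:
  p = (12 - (-2)·0.056 - (3)·1.071 - (2)·-0.789) / (9) = 1.164
  q = (12 - (-2)·2.100 - (-1)·1.071 - (-4)·-0.789) / (-9) = -1.568
  r = (9 - (-1)·2.100 - (3)·0.056 - (-1)·-0.789) / (7) = 1.449
  s = (-10 - (3)·2.100 - (1)·0.056 - (3)·1.071) / (9) = -2.174
Residual b − A·x = (-1.611, -7.031, 2.551, 3.295)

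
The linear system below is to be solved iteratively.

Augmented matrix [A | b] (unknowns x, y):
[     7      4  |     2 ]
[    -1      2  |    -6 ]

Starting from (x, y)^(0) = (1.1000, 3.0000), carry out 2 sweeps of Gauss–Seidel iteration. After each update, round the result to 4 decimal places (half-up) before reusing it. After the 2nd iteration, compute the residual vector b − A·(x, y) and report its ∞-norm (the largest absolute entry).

Iteration 1:
  x = (2 - (4)·3.0000) / (7) = -1.4286
  y = (-6 - (-1)·-1.4286) / (2) = -3.7143
Iteration 2:
  x = (2 - (4)·-3.7143) / (7) = 2.4082
  y = (-6 - (-1)·2.4082) / (2) = -1.7959
Residual b − A·x = (-7.6738, 0.0000); ∞-norm = 7.6738

7.6738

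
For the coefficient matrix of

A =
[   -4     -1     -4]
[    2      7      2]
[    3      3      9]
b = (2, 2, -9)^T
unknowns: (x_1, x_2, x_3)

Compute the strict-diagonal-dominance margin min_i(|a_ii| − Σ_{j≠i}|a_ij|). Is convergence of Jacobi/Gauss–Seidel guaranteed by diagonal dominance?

row 1: |-4| − (1+4) = -1
row 2: |7| − (2+2) = 3
row 3: |9| − (3+3) = 3
minimum over rows = -1 → not strictly diagonally dominant

-1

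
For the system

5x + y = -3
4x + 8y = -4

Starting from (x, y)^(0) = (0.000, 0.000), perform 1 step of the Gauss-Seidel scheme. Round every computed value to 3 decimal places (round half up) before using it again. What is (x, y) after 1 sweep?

(-0.600, -0.200)

Iteration 1:
  x = (-3 - (1)·0.000) / (5) = -0.600
  y = (-4 - (4)·-0.600) / (8) = -0.200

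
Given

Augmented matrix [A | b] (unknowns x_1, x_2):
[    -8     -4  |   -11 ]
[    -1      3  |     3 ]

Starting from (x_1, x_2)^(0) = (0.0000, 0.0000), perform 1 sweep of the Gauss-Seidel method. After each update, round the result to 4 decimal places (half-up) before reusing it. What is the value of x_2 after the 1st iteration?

Iteration 1:
  x_1 = (-11 - (-4)·0.0000) / (-8) = 1.3750
  x_2 = (3 - (-1)·1.3750) / (3) = 1.4583

1.4583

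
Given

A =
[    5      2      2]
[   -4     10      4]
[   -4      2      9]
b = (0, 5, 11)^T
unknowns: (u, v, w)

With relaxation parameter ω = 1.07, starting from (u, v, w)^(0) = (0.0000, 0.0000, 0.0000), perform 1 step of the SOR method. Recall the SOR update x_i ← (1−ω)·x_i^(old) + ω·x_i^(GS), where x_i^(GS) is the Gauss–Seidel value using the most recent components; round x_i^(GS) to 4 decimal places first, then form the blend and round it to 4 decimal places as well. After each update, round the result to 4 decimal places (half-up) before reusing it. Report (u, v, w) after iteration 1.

Iteration 1:
  u: GS value = (0 - (2)·0.0000 - (2)·0.0000) / (5) = 0.0000;  u ← (1−ω)·0.0000 + ω·0.0000 = 0.0000
  v: GS value = (5 - (-4)·0.0000 - (4)·0.0000) / (10) = 0.5000;  v ← (1−ω)·0.0000 + ω·0.5000 = 0.5350
  w: GS value = (11 - (-4)·0.0000 - (2)·0.5350) / (9) = 1.1033;  w ← (1−ω)·0.0000 + ω·1.1033 = 1.1805

(0.0000, 0.5350, 1.1805)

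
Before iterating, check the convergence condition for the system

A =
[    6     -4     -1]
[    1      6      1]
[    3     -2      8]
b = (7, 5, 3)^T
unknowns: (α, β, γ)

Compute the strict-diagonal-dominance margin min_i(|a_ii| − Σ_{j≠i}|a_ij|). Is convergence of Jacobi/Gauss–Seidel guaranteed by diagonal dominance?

1

row 1: |6| − (4+1) = 1
row 2: |6| − (1+1) = 4
row 3: |8| − (3+2) = 3
minimum over rows = 1 → strictly diagonally dominant (convergence guaranteed)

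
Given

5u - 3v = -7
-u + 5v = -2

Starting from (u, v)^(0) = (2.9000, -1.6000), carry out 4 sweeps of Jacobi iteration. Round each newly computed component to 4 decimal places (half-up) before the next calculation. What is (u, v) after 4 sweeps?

Iteration 1:
  u = (-7 - (-3)·-1.6000) / (5) = -2.3600
  v = (-2 - (-1)·2.9000) / (5) = 0.1800
Iteration 2:
  u = (-7 - (-3)·0.1800) / (5) = -1.2920
  v = (-2 - (-1)·-2.3600) / (5) = -0.8720
Iteration 3:
  u = (-7 - (-3)·-0.8720) / (5) = -1.9232
  v = (-2 - (-1)·-1.2920) / (5) = -0.6584
Iteration 4:
  u = (-7 - (-3)·-0.6584) / (5) = -1.7950
  v = (-2 - (-1)·-1.9232) / (5) = -0.7846

(-1.7950, -0.7846)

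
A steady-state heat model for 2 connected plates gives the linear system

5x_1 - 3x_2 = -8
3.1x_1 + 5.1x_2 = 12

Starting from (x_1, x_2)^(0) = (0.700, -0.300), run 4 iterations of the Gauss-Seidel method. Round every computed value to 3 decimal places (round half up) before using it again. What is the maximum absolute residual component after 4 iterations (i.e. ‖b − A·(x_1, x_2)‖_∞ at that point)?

0.538

Iteration 1:
  x_1 = (-8 - (-3)·-0.300) / (5) = -1.780
  x_2 = (12 - (3.1)·-1.780) / (5.1) = 3.435
Iteration 2:
  x_1 = (-8 - (-3)·3.435) / (5) = 0.461
  x_2 = (12 - (3.1)·0.461) / (5.1) = 2.073
Iteration 3:
  x_1 = (-8 - (-3)·2.073) / (5) = -0.356
  x_2 = (12 - (3.1)·-0.356) / (5.1) = 2.569
Iteration 4:
  x_1 = (-8 - (-3)·2.569) / (5) = -0.059
  x_2 = (12 - (3.1)·-0.059) / (5.1) = 2.389
Residual b − A·x = (-0.538, -0.001); ∞-norm = 0.538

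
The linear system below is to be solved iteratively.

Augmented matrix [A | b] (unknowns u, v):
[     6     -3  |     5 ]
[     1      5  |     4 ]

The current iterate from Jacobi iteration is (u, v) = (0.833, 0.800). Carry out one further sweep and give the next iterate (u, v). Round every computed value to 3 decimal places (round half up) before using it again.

One sweep:
  u = (5 - (-3)·0.800) / (6) = 1.233
  v = (4 - (1)·0.833) / (5) = 0.633

(1.233, 0.633)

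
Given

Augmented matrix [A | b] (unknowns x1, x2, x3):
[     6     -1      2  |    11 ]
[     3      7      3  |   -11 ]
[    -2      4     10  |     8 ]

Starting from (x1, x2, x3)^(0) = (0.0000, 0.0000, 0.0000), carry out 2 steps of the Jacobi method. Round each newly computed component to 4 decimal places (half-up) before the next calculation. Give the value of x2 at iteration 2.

Iteration 1:
  x1 = (11 - (-1)·0.0000 - (2)·0.0000) / (6) = 1.8333
  x2 = (-11 - (3)·0.0000 - (3)·0.0000) / (7) = -1.5714
  x3 = (8 - (-2)·0.0000 - (4)·0.0000) / (10) = 0.8000
Iteration 2:
  x1 = (11 - (-1)·-1.5714 - (2)·0.8000) / (6) = 1.3048
  x2 = (-11 - (3)·1.8333 - (3)·0.8000) / (7) = -2.7000
  x3 = (8 - (-2)·1.8333 - (4)·-1.5714) / (10) = 1.7952

-2.7000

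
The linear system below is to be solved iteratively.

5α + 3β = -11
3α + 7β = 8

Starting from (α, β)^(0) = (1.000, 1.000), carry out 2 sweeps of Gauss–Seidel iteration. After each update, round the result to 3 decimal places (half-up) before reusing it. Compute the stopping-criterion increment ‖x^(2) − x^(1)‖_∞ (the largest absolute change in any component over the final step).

0.806

Iteration 1:
  α = (-11 - (3)·1.000) / (5) = -2.800
  β = (8 - (3)·-2.800) / (7) = 2.343
Iteration 2:
  α = (-11 - (3)·2.343) / (5) = -3.606
  β = (8 - (3)·-3.606) / (7) = 2.688
Change: (-0.806, 0.345) → max |·| = 0.806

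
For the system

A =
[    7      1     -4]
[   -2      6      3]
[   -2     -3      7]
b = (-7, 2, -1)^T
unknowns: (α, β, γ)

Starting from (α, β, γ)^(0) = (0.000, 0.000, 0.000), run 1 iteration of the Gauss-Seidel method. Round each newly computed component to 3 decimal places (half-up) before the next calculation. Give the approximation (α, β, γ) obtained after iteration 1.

(-1.000, 0.000, -0.429)

Iteration 1:
  α = (-7 - (1)·0.000 - (-4)·0.000) / (7) = -1.000
  β = (2 - (-2)·-1.000 - (3)·0.000) / (6) = 0.000
  γ = (-1 - (-2)·-1.000 - (-3)·0.000) / (7) = -0.429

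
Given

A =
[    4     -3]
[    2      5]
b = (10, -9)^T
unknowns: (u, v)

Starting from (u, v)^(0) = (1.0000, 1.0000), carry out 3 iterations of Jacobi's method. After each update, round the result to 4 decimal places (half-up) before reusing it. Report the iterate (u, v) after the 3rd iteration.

(0.1750, -2.1400)

Iteration 1:
  u = (10 - (-3)·1.0000) / (4) = 3.2500
  v = (-9 - (2)·1.0000) / (5) = -2.2000
Iteration 2:
  u = (10 - (-3)·-2.2000) / (4) = 0.8500
  v = (-9 - (2)·3.2500) / (5) = -3.1000
Iteration 3:
  u = (10 - (-3)·-3.1000) / (4) = 0.1750
  v = (-9 - (2)·0.8500) / (5) = -2.1400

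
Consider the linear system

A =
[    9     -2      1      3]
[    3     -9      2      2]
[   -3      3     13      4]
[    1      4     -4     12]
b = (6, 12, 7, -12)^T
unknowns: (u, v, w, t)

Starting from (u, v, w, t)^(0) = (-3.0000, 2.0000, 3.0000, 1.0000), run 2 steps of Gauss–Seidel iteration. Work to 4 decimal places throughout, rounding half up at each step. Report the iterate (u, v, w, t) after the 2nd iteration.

Iteration 1:
  u = (6 - (-2)·2.0000 - (1)·3.0000 - (3)·1.0000) / (9) = 0.4444
  v = (12 - (3)·0.4444 - (2)·3.0000 - (2)·1.0000) / (-9) = -0.2963
  w = (7 - (-3)·0.4444 - (3)·-0.2963 - (4)·1.0000) / (13) = 0.4017
  t = (-12 - (1)·0.4444 - (4)·-0.2963 - (-4)·0.4017) / (12) = -0.8044
Iteration 2:
  u = (6 - (-2)·-0.2963 - (1)·0.4017 - (3)·-0.8044) / (9) = 0.8243
  v = (12 - (3)·0.8243 - (2)·0.4017 - (2)·-0.8044) / (-9) = -1.1481
  w = (7 - (-3)·0.8243 - (3)·-1.1481 - (4)·-0.8044) / (13) = 1.2411
  t = (-12 - (1)·0.8243 - (4)·-1.1481 - (-4)·1.2411) / (12) = -0.2723

(0.8243, -1.1481, 1.2411, -0.2723)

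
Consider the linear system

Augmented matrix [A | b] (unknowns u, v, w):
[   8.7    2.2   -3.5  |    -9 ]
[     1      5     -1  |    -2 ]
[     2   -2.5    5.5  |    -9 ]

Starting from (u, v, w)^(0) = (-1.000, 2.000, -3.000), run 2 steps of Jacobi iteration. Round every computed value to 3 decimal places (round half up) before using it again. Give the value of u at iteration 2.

-0.979

Iteration 1:
  u = (-9 - (2.2)·2.000 - (-3.5)·-3.000) / (8.7) = -2.747
  v = (-2 - (1)·-1.000 - (-1)·-3.000) / (5) = -0.800
  w = (-9 - (2)·-1.000 - (-2.5)·2.000) / (5.5) = -0.364
Iteration 2:
  u = (-9 - (2.2)·-0.800 - (-3.5)·-0.364) / (8.7) = -0.979
  v = (-2 - (1)·-2.747 - (-1)·-0.364) / (5) = 0.077
  w = (-9 - (2)·-2.747 - (-2.5)·-0.800) / (5.5) = -1.001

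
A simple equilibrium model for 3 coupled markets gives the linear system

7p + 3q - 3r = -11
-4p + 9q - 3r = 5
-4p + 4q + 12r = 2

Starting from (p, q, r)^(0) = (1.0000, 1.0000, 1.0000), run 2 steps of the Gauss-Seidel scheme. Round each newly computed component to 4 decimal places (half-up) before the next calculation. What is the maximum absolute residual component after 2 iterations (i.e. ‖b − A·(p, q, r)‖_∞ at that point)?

2.0974

Iteration 1:
  p = (-11 - (3)·1.0000 - (-3)·1.0000) / (7) = -1.5714
  q = (5 - (-4)·-1.5714 - (-3)·1.0000) / (9) = 0.1905
  r = (2 - (-4)·-1.5714 - (4)·0.1905) / (12) = -0.4206
Iteration 2:
  p = (-11 - (3)·0.1905 - (-3)·-0.4206) / (7) = -1.8333
  q = (5 - (-4)·-1.8333 - (-3)·-0.4206) / (9) = -0.3994
  r = (2 - (-4)·-1.8333 - (4)·-0.3994) / (12) = -0.3113
Residual b − A·x = (2.0974, 0.3275, 0.0000); ∞-norm = 2.0974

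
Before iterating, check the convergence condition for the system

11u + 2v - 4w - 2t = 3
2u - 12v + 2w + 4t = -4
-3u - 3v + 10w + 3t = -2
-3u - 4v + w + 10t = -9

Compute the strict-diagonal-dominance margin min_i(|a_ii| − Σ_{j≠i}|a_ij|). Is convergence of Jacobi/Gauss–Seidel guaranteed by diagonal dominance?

1

row 1: |11| − (2+4+2) = 3
row 2: |-12| − (2+2+4) = 4
row 3: |10| − (3+3+3) = 1
row 4: |10| − (3+4+1) = 2
minimum over rows = 1 → strictly diagonally dominant (convergence guaranteed)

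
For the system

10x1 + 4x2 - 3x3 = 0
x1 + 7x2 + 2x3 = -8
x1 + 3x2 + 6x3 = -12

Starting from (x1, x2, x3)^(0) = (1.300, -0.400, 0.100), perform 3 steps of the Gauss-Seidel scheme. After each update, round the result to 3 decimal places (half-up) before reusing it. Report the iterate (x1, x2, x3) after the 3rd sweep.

(-0.195, -0.647, -1.644)

Iteration 1:
  x1 = (0 - (4)·-0.400 - (-3)·0.100) / (10) = 0.190
  x2 = (-8 - (1)·0.190 - (2)·0.100) / (7) = -1.199
  x3 = (-12 - (1)·0.190 - (3)·-1.199) / (6) = -1.432
Iteration 2:
  x1 = (0 - (4)·-1.199 - (-3)·-1.432) / (10) = 0.050
  x2 = (-8 - (1)·0.050 - (2)·-1.432) / (7) = -0.741
  x3 = (-12 - (1)·0.050 - (3)·-0.741) / (6) = -1.638
Iteration 3:
  x1 = (0 - (4)·-0.741 - (-3)·-1.638) / (10) = -0.195
  x2 = (-8 - (1)·-0.195 - (2)·-1.638) / (7) = -0.647
  x3 = (-12 - (1)·-0.195 - (3)·-0.647) / (6) = -1.644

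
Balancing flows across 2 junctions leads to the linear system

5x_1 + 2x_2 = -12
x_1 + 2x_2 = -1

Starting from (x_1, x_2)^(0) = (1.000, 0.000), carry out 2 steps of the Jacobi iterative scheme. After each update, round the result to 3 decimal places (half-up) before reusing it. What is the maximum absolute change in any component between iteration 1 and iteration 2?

Iteration 1:
  x_1 = (-12 - (2)·0.000) / (5) = -2.400
  x_2 = (-1 - (1)·1.000) / (2) = -1.000
Iteration 2:
  x_1 = (-12 - (2)·-1.000) / (5) = -2.000
  x_2 = (-1 - (1)·-2.400) / (2) = 0.700
Change: (0.400, 1.700) → max |·| = 1.700

1.700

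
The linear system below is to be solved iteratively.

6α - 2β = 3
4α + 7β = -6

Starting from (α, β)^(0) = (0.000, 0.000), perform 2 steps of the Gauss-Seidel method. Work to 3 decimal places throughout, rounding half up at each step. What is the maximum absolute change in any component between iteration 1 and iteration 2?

0.381

Iteration 1:
  α = (3 - (-2)·0.000) / (6) = 0.500
  β = (-6 - (4)·0.500) / (7) = -1.143
Iteration 2:
  α = (3 - (-2)·-1.143) / (6) = 0.119
  β = (-6 - (4)·0.119) / (7) = -0.925
Change: (-0.381, 0.218) → max |·| = 0.381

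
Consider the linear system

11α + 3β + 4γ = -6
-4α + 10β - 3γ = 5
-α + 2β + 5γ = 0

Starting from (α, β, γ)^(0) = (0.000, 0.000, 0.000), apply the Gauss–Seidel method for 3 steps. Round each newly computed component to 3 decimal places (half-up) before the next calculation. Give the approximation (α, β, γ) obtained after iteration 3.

Iteration 1:
  α = (-6 - (3)·0.000 - (4)·0.000) / (11) = -0.545
  β = (5 - (-4)·-0.545 - (-3)·0.000) / (10) = 0.282
  γ = (0 - (-1)·-0.545 - (2)·0.282) / (5) = -0.222
Iteration 2:
  α = (-6 - (3)·0.282 - (4)·-0.222) / (11) = -0.542
  β = (5 - (-4)·-0.542 - (-3)·-0.222) / (10) = 0.217
  γ = (0 - (-1)·-0.542 - (2)·0.217) / (5) = -0.195
Iteration 3:
  α = (-6 - (3)·0.217 - (4)·-0.195) / (11) = -0.534
  β = (5 - (-4)·-0.534 - (-3)·-0.195) / (10) = 0.228
  γ = (0 - (-1)·-0.534 - (2)·0.228) / (5) = -0.198

(-0.534, 0.228, -0.198)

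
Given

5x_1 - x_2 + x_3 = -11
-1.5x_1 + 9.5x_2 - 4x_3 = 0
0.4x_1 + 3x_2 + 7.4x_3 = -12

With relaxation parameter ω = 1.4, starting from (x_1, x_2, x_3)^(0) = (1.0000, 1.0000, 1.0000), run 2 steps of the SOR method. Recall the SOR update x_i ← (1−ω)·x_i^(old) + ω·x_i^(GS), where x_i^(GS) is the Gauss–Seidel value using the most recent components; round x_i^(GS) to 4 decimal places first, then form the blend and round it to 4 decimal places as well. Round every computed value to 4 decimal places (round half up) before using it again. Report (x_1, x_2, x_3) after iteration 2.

(-1.2686, -1.2734, -0.6204)

Iteration 1:
  x_1: GS value = (-11 - (-1)·1.0000 - (1)·1.0000) / (5) = -2.2000;  x_1 ← (1−ω)·1.0000 + ω·-2.2000 = -3.4800
  x_2: GS value = (0 - (-1.5)·-3.4800 - (-4)·1.0000) / (9.5) = -0.1284;  x_2 ← (1−ω)·1.0000 + ω·-0.1284 = -0.5798
  x_3: GS value = (-12 - (0.4)·-3.4800 - (3)·-0.5798) / (7.4) = -1.1985;  x_3 ← (1−ω)·1.0000 + ω·-1.1985 = -2.0779
Iteration 2:
  x_1: GS value = (-11 - (-1)·-0.5798 - (1)·-2.0779) / (5) = -1.9004;  x_1 ← (1−ω)·-3.4800 + ω·-1.9004 = -1.2686
  x_2: GS value = (0 - (-1.5)·-1.2686 - (-4)·-2.0779) / (9.5) = -1.0752;  x_2 ← (1−ω)·-0.5798 + ω·-1.0752 = -1.2734
  x_3: GS value = (-12 - (0.4)·-1.2686 - (3)·-1.2734) / (7.4) = -1.0368;  x_3 ← (1−ω)·-2.0779 + ω·-1.0368 = -0.6204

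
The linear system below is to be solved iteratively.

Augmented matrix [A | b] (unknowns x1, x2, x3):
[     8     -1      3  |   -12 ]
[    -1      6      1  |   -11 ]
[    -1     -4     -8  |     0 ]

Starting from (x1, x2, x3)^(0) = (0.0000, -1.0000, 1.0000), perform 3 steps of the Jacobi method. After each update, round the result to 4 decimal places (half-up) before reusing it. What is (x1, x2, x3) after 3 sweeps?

(-2.2500, -2.3646, 1.3672)

Iteration 1:
  x1 = (-12 - (-1)·-1.0000 - (3)·1.0000) / (8) = -2.0000
  x2 = (-11 - (-1)·0.0000 - (1)·1.0000) / (6) = -2.0000
  x3 = (0 - (-1)·0.0000 - (-4)·-1.0000) / (-8) = 0.5000
Iteration 2:
  x1 = (-12 - (-1)·-2.0000 - (3)·0.5000) / (8) = -1.9375
  x2 = (-11 - (-1)·-2.0000 - (1)·0.5000) / (6) = -2.2500
  x3 = (0 - (-1)·-2.0000 - (-4)·-2.0000) / (-8) = 1.2500
Iteration 3:
  x1 = (-12 - (-1)·-2.2500 - (3)·1.2500) / (8) = -2.2500
  x2 = (-11 - (-1)·-1.9375 - (1)·1.2500) / (6) = -2.3646
  x3 = (0 - (-1)·-1.9375 - (-4)·-2.2500) / (-8) = 1.3672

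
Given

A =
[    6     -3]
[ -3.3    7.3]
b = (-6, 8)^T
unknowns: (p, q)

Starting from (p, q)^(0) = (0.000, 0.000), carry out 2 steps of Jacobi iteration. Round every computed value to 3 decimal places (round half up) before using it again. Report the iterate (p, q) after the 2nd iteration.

Iteration 1:
  p = (-6 - (-3)·0.000) / (6) = -1.000
  q = (8 - (-3.3)·0.000) / (7.3) = 1.096
Iteration 2:
  p = (-6 - (-3)·1.096) / (6) = -0.452
  q = (8 - (-3.3)·-1.000) / (7.3) = 0.644

(-0.452, 0.644)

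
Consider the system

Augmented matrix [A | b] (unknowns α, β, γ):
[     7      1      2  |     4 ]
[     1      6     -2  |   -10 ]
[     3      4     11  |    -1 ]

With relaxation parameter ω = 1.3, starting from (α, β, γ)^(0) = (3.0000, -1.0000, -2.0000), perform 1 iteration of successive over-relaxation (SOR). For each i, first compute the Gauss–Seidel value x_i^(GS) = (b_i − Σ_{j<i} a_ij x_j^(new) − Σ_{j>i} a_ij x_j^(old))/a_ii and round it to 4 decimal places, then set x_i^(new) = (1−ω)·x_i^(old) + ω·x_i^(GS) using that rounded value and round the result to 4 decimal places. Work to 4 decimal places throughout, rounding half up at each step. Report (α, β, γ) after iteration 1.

Iteration 1:
  α: GS value = (4 - (1)·-1.0000 - (2)·-2.0000) / (7) = 1.2857;  α ← (1−ω)·3.0000 + ω·1.2857 = 0.7714
  β: GS value = (-10 - (1)·0.7714 - (-2)·-2.0000) / (6) = -2.4619;  β ← (1−ω)·-1.0000 + ω·-2.4619 = -2.9005
  γ: GS value = (-1 - (3)·0.7714 - (4)·-2.9005) / (11) = 0.7534;  γ ← (1−ω)·-2.0000 + ω·0.7534 = 1.5794

(0.7714, -2.9005, 1.5794)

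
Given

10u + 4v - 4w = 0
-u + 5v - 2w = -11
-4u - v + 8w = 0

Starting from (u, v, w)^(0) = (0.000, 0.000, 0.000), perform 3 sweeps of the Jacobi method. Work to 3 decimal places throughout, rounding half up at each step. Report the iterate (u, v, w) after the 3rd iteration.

Iteration 1:
  u = (0 - (4)·0.000 - (-4)·0.000) / (10) = 0.000
  v = (-11 - (-1)·0.000 - (-2)·0.000) / (5) = -2.200
  w = (0 - (-4)·0.000 - (-1)·0.000) / (8) = 0.000
Iteration 2:
  u = (0 - (4)·-2.200 - (-4)·0.000) / (10) = 0.880
  v = (-11 - (-1)·0.000 - (-2)·0.000) / (5) = -2.200
  w = (0 - (-4)·0.000 - (-1)·-2.200) / (8) = -0.275
Iteration 3:
  u = (0 - (4)·-2.200 - (-4)·-0.275) / (10) = 0.770
  v = (-11 - (-1)·0.880 - (-2)·-0.275) / (5) = -2.134
  w = (0 - (-4)·0.880 - (-1)·-2.200) / (8) = 0.165

(0.770, -2.134, 0.165)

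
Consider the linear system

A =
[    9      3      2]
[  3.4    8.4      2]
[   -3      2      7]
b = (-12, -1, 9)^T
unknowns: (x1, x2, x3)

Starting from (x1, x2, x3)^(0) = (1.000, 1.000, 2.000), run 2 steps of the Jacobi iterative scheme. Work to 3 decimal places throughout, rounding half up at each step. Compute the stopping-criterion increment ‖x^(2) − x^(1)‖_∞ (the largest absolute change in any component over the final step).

1.395

Iteration 1:
  x1 = (-12 - (3)·1.000 - (2)·2.000) / (9) = -2.111
  x2 = (-1 - (3.4)·1.000 - (2)·2.000) / (8.4) = -1.000
  x3 = (9 - (-3)·1.000 - (2)·1.000) / (7) = 1.429
Iteration 2:
  x1 = (-12 - (3)·-1.000 - (2)·1.429) / (9) = -1.318
  x2 = (-1 - (3.4)·-2.111 - (2)·1.429) / (8.4) = 0.395
  x3 = (9 - (-3)·-2.111 - (2)·-1.000) / (7) = 0.667
Change: (0.793, 1.395, -0.762) → max |·| = 1.395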